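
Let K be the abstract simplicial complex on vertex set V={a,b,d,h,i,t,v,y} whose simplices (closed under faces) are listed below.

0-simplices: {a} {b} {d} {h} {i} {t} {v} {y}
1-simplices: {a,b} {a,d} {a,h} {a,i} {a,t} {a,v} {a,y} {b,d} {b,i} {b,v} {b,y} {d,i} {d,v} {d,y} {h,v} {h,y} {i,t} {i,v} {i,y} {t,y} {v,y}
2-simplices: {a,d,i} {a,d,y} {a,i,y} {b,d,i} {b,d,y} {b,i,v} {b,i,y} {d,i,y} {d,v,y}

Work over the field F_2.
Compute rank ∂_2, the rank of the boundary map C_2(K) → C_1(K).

rank∂_2=7

n_0=8 n_1=21 n_2=9  [Z2]
∂1: piv[ab,ad,ah,ai,at,av,ay] rk=7  ker:bd,bi,bv,by,di,dv,dy,hv,hy,it,iv,iy,ty,vy
∂2: piv[adi,ady,aiy,bdi,bdy,biv,dvy] rk=7  ker:biy,diy
rk∂_2=7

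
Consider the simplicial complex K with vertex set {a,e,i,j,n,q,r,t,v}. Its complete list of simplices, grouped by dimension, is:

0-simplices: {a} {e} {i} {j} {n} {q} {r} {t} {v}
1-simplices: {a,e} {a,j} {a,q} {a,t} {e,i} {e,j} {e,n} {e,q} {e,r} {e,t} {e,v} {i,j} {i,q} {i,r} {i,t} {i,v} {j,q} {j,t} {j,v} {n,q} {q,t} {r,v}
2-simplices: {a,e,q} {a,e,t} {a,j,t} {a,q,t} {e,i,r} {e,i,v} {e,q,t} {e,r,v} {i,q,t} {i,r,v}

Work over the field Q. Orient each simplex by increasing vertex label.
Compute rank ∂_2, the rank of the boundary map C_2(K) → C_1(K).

n_0=9 n_1=22 n_2=10  [Q]
∂1: piv[ae,aj,aq,at,ei,en,er,ev] rk=8  ker:ej,eq,et,ij,iq,ir,it,iv,jq,jt,jv,nq,qt,rv
∂2: piv[aeq,aet,ajt,aqt,eir,eiv,erv,iqt] rk=8  ker:eqt,irv
rk∂_2=8

rank∂_2=8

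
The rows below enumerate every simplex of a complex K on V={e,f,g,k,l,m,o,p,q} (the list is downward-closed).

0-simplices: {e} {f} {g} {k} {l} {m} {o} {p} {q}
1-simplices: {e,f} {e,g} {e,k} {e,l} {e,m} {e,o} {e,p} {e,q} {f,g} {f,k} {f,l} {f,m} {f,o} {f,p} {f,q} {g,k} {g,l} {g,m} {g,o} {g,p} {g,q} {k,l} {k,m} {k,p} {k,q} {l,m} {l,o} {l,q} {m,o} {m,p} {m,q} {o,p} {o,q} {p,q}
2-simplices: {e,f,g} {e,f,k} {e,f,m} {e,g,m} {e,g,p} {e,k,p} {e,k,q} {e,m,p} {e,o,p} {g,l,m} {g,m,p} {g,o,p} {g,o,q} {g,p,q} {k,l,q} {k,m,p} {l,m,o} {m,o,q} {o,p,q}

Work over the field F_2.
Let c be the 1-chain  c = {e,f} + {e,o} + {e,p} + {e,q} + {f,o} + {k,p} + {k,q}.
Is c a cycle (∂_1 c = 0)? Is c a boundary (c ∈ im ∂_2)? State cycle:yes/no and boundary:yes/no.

cycle:yes boundary:no

n_0=9 n_1=34 n_2=19  [Z2]
∂1: piv[ef,eg,ek,el,em,eo,ep,eq] rk=8  ker:fg,fk,fl,fm,fo,fp,fq,gk,gl,gm,go,gp,gq,kl,km,kp,kq,lm,lo,lq,mo,mp,mq,op,oq,pq
∂2: piv[efg,efk,efm,egm,egp,ekp,ekq,emp,eop,glm,gop,goq,gpq,klq,kmp,lmo,moq] rk=17  ker:gmp,opq
∂1c = 0
c vs im∂2: residual ≠ 0 ⇒ not boundary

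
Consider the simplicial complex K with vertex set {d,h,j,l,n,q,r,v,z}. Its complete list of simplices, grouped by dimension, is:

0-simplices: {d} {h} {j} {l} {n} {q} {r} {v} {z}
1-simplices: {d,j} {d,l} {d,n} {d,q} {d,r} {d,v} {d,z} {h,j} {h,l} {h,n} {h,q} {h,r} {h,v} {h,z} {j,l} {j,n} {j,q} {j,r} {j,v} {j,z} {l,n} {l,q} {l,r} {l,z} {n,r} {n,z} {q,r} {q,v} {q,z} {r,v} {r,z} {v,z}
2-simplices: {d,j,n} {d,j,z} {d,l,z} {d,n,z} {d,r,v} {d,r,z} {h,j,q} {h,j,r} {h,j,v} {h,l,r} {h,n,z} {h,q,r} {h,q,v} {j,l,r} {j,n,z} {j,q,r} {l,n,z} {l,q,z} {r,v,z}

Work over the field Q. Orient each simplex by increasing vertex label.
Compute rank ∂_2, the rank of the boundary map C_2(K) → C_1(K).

rank∂_2=17

n_0=9 n_1=32 n_2=19  [Q]
∂1: piv[dj,dl,dn,dq,dr,dv,dz,hj] rk=8  ker:hl,hn,hq,hr,hv,hz,jl,jn,jq,jr,jv,jz,ln,lq,lr,lz,nr,nz,qr,qv,qz,rv,rz,vz
∂2: piv[djn,djz,dlz,dnz,drv,drz,hjq,hjr,hjv,hlr,hnz,hqr,hqv,jlr,lnz,lqz,rvz] rk=17  ker:jnz,jqr
rk∂_2=17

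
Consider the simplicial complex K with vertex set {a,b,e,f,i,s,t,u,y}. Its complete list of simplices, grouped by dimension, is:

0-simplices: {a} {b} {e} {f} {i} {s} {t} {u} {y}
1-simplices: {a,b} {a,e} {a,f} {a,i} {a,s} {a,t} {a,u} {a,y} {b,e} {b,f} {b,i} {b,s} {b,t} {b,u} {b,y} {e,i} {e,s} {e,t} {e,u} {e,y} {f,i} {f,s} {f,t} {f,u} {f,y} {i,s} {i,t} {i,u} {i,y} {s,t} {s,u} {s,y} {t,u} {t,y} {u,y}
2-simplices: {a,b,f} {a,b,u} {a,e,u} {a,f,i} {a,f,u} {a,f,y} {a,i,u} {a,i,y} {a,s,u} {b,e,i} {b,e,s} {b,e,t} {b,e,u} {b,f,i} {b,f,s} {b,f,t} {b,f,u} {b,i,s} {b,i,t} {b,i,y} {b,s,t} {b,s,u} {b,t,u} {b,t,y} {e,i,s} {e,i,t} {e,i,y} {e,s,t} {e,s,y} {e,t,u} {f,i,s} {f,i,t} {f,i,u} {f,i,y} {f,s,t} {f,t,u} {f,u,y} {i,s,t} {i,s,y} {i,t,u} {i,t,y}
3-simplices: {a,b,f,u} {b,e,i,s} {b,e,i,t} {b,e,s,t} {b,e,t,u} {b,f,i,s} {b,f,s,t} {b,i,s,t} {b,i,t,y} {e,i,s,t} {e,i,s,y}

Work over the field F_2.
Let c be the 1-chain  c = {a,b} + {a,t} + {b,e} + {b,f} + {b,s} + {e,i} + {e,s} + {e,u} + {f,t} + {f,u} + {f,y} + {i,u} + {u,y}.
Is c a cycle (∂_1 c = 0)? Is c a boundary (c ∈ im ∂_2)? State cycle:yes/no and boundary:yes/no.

cycle:yes boundary:no

n_0=9 n_1=35 n_2=41 n_3=11  [Z2]
∂1: piv[ab,ae,af,ai,as,at,au,ay] rk=8  ker:be,bf,bi,bs,bt,bu,by,ei,es,et,eu,ey,fi,fs,ft,fu,fy,is,it,iu,iy,st,su,sy,tu,ty,uy
∂2: piv[abf,abu,aeu,afi,afu,afy,aiu,aiy,asu,bei,bes,bet,beu,bfi,bfs,bft,bis,bit,biy,bst,bsu,btu,bty,eiy,esy,fuy] rk=26  ker:bfu,eis,eit,est,etu,fis,fit,fiu,fiy,fst,ftu,ist,isy,itu,ity
∂3: piv[abfu,beis,beit,best,betu,bfis,bfst,bist,bity,eisy] rk=10  ker:eist
∂1c = 0
c vs im∂2: residual ≠ 0 ⇒ not boundary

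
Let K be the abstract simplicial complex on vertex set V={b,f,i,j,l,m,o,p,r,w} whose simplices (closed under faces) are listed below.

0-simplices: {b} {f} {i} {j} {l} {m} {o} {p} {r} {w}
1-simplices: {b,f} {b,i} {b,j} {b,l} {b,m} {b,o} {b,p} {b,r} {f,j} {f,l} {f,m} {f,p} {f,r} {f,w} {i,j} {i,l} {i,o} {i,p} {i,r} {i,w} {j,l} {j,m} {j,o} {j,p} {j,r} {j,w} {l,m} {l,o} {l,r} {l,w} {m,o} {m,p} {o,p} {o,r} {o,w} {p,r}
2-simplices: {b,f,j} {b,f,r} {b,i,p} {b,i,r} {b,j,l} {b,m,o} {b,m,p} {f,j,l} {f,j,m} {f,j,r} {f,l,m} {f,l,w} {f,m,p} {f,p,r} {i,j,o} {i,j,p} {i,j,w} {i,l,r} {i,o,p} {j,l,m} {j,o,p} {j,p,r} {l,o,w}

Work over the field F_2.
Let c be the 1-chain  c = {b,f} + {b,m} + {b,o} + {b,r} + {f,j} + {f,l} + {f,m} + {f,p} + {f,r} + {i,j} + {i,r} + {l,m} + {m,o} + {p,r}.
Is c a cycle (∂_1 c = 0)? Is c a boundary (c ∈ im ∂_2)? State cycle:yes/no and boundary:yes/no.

cycle:yes boundary:no

n_0=10 n_1=36 n_2=23  [Z2]
∂1: piv[bf,bi,bj,bl,bm,bo,bp,br,fw] rk=9  ker:fj,fl,fm,fp,fr,ij,il,io,ip,ir,iw,jl,jm,jo,jp,jr,jw,lm,lo,lr,lw,mo,mp,op,or,ow,pr
∂2: piv[bfj,bfr,bip,bir,bjl,bmo,bmp,fjl,fjm,fjr,flm,flw,fmp,fpr,ijo,ijp,ijw,ilr,iop,jpr,low] rk=21  ker:jlm,jop
∂1c = 0
c vs im∂2: residual ≠ 0 ⇒ not boundary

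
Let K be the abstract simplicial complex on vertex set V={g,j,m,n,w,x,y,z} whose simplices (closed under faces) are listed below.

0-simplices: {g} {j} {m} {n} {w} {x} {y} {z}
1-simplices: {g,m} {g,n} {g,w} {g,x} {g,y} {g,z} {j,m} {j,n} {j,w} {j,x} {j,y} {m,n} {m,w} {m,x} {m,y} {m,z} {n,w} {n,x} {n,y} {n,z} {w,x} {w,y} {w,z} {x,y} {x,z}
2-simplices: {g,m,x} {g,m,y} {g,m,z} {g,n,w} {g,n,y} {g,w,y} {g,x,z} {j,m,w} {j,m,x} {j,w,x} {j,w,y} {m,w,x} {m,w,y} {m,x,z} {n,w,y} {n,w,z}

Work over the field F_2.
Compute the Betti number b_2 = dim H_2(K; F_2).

n_0=8 n_1=25 n_2=16  [Z2]
∂1: piv[gm,gn,gw,gx,gy,gz,jm] rk=7  ker:jn,jw,jx,jy,mn,mw,mx,my,mz,nw,nx,ny,nz,wx,wy,wz,xy,xz
∂2: piv[gmx,gmy,gmz,gnw,gny,gwy,gxz,jmw,jmx,jwx,jwy,mwy,nwz] rk=13  ker:mwx,mxz,nwy
b_2=(16−13)−0=3

b_2=3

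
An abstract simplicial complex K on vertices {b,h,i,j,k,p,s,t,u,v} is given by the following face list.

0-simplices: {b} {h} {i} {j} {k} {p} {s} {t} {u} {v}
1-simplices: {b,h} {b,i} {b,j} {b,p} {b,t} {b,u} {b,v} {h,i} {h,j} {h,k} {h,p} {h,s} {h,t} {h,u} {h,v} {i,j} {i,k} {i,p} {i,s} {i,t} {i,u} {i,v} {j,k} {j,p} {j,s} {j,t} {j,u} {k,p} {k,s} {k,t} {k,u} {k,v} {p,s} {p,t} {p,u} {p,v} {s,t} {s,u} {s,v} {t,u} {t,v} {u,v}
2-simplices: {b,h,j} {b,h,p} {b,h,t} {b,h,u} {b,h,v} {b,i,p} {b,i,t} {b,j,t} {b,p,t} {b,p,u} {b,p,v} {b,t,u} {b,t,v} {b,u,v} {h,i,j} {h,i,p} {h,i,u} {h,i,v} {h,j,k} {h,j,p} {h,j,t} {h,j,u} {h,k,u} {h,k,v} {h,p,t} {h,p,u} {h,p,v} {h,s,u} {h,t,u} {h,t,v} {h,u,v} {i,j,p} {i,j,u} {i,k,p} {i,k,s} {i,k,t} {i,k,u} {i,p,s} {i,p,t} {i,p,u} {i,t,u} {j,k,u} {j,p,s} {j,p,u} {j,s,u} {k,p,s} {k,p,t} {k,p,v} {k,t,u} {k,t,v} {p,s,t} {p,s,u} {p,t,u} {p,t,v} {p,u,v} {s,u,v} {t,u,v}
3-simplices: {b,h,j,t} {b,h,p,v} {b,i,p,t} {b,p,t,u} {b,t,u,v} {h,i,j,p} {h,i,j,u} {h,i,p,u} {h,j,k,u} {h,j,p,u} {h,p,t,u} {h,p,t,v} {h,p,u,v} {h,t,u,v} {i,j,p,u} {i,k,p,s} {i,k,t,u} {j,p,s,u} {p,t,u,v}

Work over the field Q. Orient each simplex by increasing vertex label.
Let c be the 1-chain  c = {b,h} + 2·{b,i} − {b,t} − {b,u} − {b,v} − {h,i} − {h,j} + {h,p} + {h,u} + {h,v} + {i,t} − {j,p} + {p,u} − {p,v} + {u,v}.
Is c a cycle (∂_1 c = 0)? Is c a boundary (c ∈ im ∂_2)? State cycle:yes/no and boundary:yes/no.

n_0=10 n_1=42 n_2=57 n_3=19  [Q]
∂1: piv[bh,bi,bj,bp,bt,bu,bv,hk,hs] rk=9  ker:hi,hj,hp,ht,hu,hv,ij,ik,ip,is,it,iu,iv,jk,jp,js,jt,ju,kp,ks,kt,ku,kv,ps,pt,pu,pv,st,su,sv,tu,tv,uv
∂2: piv[bhj,bhp,bht,bhu,bhv,bip,bit,bjt,bpt,bpu,bpv,btu,btv,buv,hij,hip,hiu,hiv,hjk,hjp,hju,hku,hkv,hsu,ikp,iks,ikt,iku,ips,jps,jsu,pst,suv] rk=33  ker:hjt,hpt,hpu,hpv,htu,htv,huv,ijp,iju,ipt,ipu,itu,jku,jpu,kps,kpt,kpv,ktu,ktv,psu,ptu,ptv,puv,tuv
∂3: piv[bhjt,bhpv,bipt,bptu,btuv,hijp,hiju,hipu,hjku,hjpu,hptu,hptv,hpuv,htuv,ikps,iktu,jpsu] rk=17  ker:ijpu,ptuv
∂1c = 0
c vs im∂2: reduces to 0 ⇒ boundary

cycle:yes boundary:yes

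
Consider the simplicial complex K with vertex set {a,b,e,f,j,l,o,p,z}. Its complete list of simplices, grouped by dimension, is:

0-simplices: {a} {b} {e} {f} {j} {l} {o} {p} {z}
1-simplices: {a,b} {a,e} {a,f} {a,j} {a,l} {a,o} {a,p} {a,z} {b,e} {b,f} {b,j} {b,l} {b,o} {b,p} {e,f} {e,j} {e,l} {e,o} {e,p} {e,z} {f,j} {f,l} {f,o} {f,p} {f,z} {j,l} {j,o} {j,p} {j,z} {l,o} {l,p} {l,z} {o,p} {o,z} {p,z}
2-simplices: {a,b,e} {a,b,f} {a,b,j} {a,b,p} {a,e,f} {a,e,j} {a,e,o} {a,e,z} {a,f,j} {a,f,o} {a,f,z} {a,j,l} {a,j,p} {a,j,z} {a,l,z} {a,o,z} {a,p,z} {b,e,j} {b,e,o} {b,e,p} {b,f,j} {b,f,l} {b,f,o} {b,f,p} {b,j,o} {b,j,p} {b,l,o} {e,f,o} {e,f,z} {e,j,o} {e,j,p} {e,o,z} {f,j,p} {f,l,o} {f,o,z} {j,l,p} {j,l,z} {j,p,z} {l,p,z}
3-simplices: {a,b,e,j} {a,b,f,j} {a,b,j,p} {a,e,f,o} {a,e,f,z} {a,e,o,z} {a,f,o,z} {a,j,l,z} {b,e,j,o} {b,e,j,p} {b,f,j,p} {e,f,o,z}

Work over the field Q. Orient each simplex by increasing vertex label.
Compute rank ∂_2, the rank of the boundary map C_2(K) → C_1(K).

n_0=9 n_1=35 n_2=39 n_3=12  [Q]
∂1: piv[ab,ae,af,aj,al,ao,ap,az] rk=8  ker:be,bf,bj,bl,bo,bp,ef,ej,el,eo,ep,ez,fj,fl,fo,fp,fz,jl,jo,jp,jz,lo,lp,lz,op,oz,pz
∂2: piv[abe,abf,abj,abp,aef,aej,aeo,aez,afj,afo,afz,ajl,ajp,ajz,alz,aoz,apz,beo,bep,bfl,bfp,bjo,blo,jlp] rk=24  ker:bej,bfj,bfo,bjp,efo,efz,ejo,ejp,eoz,fjp,flo,foz,jlz,jpz,lpz
∂3: piv[abej,abfj,abjp,aefo,aefz,aeoz,afoz,ajlz,bejo,bejp,bfjp] rk=11  ker:efoz
rk∂_2=24

rank∂_2=24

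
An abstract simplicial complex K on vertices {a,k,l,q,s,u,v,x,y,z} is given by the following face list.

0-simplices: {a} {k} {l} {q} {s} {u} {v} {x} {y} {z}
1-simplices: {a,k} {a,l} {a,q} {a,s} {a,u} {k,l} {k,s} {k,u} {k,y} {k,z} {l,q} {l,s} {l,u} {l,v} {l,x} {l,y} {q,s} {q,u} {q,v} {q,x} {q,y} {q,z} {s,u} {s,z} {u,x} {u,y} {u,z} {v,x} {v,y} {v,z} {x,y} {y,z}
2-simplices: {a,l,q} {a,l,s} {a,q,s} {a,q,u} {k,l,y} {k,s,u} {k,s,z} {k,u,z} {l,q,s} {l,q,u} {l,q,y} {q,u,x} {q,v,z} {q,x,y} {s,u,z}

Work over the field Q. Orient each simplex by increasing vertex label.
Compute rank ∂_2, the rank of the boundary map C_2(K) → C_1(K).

rank∂_2=13

n_0=10 n_1=32 n_2=15  [Q]
∂1: piv[ak,al,aq,as,au,ky,kz,lv,lx] rk=9  ker:kl,ks,ku,lq,ls,lu,ly,qs,qu,qv,qx,qy,qz,su,sz,ux,uy,uz,vx,vy,vz,xy,yz
∂2: piv[alq,als,aqs,aqu,kly,ksu,ksz,kuz,lqu,lqy,qux,qvz,qxy] rk=13  ker:lqs,suz
rk∂_2=13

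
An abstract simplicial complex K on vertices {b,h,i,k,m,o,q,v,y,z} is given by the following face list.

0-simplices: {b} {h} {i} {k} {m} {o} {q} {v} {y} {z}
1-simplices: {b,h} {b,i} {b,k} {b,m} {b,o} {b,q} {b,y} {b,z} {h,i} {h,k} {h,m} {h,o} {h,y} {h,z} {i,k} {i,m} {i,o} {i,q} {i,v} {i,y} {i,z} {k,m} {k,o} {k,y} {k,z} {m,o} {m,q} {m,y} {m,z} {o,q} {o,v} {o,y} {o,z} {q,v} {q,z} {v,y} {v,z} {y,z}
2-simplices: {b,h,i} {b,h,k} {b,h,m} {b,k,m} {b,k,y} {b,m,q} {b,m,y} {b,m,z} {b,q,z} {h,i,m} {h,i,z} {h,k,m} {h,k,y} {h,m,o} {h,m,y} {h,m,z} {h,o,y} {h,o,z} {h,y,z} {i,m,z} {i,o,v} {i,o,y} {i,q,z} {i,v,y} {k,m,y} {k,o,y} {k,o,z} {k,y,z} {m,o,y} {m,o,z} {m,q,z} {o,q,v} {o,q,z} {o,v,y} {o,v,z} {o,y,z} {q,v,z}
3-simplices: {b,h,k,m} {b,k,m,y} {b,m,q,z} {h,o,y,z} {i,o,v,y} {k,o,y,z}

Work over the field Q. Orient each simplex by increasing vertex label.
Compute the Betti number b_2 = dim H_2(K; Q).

b_2=5

n_0=10 n_1=38 n_2=37 n_3=6  [Q]
∂1: piv[bh,bi,bk,bm,bo,bq,by,bz,iv] rk=9  ker:hi,hk,hm,ho,hy,hz,ik,im,io,iq,iy,iz,km,ko,ky,kz,mo,mq,my,mz,oq,ov,oy,oz,qv,qz,vy,vz,yz
∂2: piv[bhi,bhk,bhm,bkm,bky,bmq,bmy,bmz,bqz,him,hiz,hky,hmo,hmz,hoy,hoz,hyz,iov,ioy,iqz,ivy,koy,koz,oqv,oqz,ovz] rk=26  ker:hkm,hmy,imz,kmy,kyz,moy,moz,mqz,ovy,oyz,qvz
∂3: piv[bhkm,bkmy,bmqz,hoyz,iovy,koyz] rk=6
b_2=(37−26)−6=5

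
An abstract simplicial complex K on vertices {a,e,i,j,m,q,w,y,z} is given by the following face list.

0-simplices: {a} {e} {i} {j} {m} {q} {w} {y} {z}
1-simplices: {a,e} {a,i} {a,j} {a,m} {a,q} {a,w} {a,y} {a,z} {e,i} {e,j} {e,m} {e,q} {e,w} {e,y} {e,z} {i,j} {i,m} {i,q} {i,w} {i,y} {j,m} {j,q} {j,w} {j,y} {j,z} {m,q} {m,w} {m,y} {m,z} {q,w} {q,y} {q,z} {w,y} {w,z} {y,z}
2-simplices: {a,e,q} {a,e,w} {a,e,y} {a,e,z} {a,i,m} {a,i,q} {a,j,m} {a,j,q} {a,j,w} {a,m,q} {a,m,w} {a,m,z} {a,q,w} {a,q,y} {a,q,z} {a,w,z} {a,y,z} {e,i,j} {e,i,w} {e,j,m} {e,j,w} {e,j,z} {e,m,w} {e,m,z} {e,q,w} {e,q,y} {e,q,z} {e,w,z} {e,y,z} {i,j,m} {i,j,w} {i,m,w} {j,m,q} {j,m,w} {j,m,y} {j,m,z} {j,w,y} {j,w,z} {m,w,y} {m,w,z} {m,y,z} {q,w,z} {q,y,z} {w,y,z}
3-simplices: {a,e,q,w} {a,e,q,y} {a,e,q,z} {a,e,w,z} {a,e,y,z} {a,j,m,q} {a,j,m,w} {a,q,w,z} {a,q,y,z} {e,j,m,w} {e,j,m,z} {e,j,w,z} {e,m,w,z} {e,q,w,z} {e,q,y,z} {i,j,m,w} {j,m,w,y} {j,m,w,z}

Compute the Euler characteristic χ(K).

χ(K)=0

n_0=9 n_1=35 n_2=44 n_3=18
χ=+9−35+44−18=0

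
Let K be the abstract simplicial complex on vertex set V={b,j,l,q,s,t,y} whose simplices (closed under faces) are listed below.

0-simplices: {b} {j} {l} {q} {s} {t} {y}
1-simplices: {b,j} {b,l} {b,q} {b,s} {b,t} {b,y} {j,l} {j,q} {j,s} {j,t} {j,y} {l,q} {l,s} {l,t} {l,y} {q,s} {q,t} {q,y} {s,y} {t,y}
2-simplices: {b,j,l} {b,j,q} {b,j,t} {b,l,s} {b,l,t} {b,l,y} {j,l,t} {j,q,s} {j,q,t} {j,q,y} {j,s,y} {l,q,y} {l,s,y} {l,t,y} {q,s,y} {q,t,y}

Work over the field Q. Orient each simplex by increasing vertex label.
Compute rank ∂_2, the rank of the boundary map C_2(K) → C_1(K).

n_0=7 n_1=20 n_2=16  [Q]
∂1: piv[bj,bl,bq,bs,bt,by] rk=6  ker:jl,jq,js,jt,jy,lq,ls,lt,ly,qs,qt,qy,sy,ty
∂2: piv[bjl,bjq,bjt,bls,blt,bly,jqs,jqt,jqy,jsy,lqy,lsy,lty,qty] rk=14  ker:jlt,qsy
rk∂_2=14

rank∂_2=14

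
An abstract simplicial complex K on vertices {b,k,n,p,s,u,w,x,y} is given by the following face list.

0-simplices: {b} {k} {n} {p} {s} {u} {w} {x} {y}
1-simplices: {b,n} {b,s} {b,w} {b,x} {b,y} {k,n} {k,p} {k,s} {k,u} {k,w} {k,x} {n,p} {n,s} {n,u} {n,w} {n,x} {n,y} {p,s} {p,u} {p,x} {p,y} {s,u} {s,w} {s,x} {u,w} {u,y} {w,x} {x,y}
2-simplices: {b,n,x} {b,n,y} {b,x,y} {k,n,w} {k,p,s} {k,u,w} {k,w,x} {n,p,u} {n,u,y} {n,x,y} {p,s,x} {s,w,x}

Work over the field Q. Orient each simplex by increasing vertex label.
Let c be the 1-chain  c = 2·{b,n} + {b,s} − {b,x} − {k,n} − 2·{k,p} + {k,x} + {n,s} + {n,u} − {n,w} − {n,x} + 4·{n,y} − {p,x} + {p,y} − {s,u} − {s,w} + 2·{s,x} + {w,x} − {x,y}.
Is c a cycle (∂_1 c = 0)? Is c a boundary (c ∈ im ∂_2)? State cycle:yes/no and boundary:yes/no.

n_0=9 n_1=28 n_2=12  [Q]
∂1: piv[bn,bs,bw,bx,by,kn,kp,ku] rk=8  ker:ks,kw,kx,np,ns,nu,nw,nx,ny,ps,pu,px,py,su,sw,sx,uw,uy,wx,xy
∂2: piv[bnx,bny,bxy,knw,kps,kuw,kwx,npu,nuy,psx,swx] rk=11  ker:nxy
∂1c = −2·{b} + 2·{k} − 3·{n} − 2·{p} + 2·{s} − 3·{w} + 2·{x} + 4·{y}

cycle:no boundary:no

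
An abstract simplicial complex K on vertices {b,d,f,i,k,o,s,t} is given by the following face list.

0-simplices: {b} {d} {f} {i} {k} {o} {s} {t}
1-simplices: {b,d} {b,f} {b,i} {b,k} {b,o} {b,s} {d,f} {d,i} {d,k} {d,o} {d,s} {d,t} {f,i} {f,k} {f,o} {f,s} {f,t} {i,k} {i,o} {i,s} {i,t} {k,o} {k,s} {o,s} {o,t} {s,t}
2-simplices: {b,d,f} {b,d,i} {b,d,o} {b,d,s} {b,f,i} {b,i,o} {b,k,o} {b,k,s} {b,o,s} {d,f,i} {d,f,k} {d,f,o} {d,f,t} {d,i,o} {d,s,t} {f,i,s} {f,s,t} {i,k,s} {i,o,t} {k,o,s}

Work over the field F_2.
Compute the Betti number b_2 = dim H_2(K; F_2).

b_2=3

n_0=8 n_1=26 n_2=20  [Z2]
∂1: piv[bd,bf,bi,bk,bo,bs,dt] rk=7  ker:df,di,dk,do,ds,fi,fk,fo,fs,ft,ik,io,is,it,ko,ks,os,ot,st
∂2: piv[bdf,bdi,bdo,bds,bfi,bio,bko,bks,bos,dfk,dfo,dft,dst,fis,fst,iks,iot] rk=17  ker:dfi,dio,kos
b_2=(20−17)−0=3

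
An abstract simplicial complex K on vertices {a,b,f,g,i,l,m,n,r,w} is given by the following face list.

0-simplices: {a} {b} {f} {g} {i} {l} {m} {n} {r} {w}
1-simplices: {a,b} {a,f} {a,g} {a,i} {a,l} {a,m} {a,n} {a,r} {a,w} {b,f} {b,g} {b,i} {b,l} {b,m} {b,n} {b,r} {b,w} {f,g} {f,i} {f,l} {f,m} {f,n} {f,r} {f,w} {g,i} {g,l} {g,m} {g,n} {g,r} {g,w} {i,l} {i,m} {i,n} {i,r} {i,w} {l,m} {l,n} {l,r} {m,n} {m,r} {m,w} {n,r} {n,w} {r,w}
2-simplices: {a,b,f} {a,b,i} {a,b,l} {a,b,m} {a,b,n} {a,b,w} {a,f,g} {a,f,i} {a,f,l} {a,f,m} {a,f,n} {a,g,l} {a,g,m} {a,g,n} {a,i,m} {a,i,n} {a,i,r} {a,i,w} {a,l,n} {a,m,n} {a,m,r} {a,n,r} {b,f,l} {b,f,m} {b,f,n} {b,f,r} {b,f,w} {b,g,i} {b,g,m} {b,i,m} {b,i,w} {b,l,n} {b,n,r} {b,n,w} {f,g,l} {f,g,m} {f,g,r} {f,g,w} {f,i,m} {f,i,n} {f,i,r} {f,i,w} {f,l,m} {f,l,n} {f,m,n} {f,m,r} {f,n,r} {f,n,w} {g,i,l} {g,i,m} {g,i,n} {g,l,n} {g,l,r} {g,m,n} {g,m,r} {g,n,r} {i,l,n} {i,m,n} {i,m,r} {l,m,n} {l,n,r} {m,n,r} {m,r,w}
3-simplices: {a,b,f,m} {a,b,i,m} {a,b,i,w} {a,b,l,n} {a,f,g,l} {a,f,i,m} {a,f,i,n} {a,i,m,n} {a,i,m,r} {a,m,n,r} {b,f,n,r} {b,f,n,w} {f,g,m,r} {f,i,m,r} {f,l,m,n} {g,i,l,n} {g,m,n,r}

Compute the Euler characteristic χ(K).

n_0=10 n_1=44 n_2=63 n_3=17
χ=+10−44+63−17=12

χ(K)=12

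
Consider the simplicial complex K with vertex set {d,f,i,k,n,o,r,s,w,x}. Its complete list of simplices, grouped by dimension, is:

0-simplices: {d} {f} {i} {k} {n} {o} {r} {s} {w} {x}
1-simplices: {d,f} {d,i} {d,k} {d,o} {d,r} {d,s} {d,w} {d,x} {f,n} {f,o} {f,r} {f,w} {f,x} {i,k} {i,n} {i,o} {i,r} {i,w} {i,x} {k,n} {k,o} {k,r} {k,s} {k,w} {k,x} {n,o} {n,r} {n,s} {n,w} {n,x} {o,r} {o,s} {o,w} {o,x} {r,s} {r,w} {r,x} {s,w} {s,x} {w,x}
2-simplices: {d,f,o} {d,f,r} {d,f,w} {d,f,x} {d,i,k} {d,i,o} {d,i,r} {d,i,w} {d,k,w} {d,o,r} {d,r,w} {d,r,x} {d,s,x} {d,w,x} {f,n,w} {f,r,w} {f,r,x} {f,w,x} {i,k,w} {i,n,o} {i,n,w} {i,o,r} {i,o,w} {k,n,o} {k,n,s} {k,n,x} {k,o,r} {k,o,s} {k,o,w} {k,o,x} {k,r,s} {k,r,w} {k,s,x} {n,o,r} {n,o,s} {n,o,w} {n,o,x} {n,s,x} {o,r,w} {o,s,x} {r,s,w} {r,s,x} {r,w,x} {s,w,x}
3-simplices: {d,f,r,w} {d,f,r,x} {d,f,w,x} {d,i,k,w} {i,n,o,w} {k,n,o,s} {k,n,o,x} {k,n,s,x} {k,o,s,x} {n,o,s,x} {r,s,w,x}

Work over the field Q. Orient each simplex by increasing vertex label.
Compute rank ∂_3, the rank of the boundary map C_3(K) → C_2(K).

rank∂_3=10

n_0=10 n_1=40 n_2=44 n_3=11  [Q]
∂1: piv[df,di,dk,do,dr,ds,dw,dx,fn] rk=9  ker:fo,fr,fw,fx,ik,in,io,ir,iw,ix,kn,ko,kr,ks,kw,kx,no,nr,ns,nw,nx,or,os,ow,ox,rs,rw,rx,sw,sx,wx
∂2: piv[dfo,dfr,dfw,dfx,dik,dio,dir,diw,dkw,dor,drw,drx,dsx,dwx,fnw,ino,inw,iow,kno,kns,knx,kor,kos,kow,kox,krs,ksx,nor,rsw,rsx] rk=30  ker:frw,frx,fwx,ikw,ior,krw,nos,now,nox,nsx,orw,osx,rwx,swx
∂3: piv[dfrw,dfrx,dfwx,dikw,inow,knos,knox,knsx,kosx,rswx] rk=10  ker:nosx
rk∂_3=10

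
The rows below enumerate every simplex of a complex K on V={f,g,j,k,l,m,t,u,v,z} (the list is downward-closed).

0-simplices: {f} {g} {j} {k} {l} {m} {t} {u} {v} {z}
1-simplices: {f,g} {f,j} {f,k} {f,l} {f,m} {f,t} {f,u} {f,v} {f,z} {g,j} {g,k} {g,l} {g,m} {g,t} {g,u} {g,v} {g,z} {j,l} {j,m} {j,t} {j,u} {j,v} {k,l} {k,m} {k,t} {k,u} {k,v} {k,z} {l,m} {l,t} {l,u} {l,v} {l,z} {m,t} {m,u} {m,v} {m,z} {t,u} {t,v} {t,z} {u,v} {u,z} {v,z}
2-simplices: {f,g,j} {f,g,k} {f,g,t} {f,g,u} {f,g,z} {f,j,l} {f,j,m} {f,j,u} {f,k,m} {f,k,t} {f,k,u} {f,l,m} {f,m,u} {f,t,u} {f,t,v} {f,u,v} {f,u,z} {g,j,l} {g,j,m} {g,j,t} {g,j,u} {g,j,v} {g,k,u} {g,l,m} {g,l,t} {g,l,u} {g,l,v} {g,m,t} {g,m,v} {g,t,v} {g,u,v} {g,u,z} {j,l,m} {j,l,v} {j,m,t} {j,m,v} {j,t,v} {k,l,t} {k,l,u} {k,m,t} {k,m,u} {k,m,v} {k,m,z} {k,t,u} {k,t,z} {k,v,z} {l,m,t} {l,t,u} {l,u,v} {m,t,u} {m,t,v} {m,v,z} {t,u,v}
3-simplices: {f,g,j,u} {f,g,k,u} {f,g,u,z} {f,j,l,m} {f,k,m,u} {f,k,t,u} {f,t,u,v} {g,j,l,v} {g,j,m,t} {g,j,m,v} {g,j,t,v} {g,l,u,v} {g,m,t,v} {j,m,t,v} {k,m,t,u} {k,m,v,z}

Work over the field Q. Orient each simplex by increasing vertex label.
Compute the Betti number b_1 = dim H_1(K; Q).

b_1=2

n_0=10 n_1=43 n_2=53 n_3=16  [Q]
∂1: piv[fg,fj,fk,fl,fm,ft,fu,fv,fz] rk=9  ker:gj,gk,gl,gm,gt,gu,gv,gz,jl,jm,jt,ju,jv,kl,km,kt,ku,kv,kz,lm,lt,lu,lv,lz,mt,mu,mv,mz,tu,tv,tz,uv,uz,vz
∂2: piv[fgj,fgk,fgt,fgu,fgz,fjl,fjm,fju,fkm,fkt,fku,flm,fmu,ftu,ftv,fuv,fuz,gjl,gjm,gjt,gjv,glt,glu,glv,gmt,gmv,gtv,klt,kmv,kmz,ktz,kvz] rk=32  ker:gju,gku,glm,guv,guz,jlm,jlv,jmt,jmv,jtv,klu,kmt,kmu,ktu,lmt,ltu,luv,mtu,mtv,mvz,tuv
∂3: piv[fgju,fgku,fguz,fjlm,fkmu,fktu,ftuv,gjlv,gjmt,gjmv,gjtv,gluv,gmtv,kmtu,kmvz] rk=15  ker:jmtv
b_1=(43−9)−32=2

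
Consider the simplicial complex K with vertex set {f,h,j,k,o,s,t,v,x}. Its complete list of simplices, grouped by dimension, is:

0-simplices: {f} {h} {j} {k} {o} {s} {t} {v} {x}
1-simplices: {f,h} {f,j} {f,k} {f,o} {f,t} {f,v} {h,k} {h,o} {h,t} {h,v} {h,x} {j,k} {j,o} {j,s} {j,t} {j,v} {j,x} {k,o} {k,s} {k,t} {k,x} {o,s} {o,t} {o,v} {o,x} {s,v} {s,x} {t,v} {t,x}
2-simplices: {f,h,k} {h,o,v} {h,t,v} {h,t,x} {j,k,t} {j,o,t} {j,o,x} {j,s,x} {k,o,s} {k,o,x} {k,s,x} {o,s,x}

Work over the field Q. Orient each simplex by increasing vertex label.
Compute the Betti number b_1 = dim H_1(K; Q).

b_1=10

n_0=9 n_1=29 n_2=12  [Q]
∂1: piv[fh,fj,fk,fo,ft,fv,hx,js] rk=8  ker:hk,ho,ht,hv,jk,jo,jt,jv,jx,ko,ks,kt,kx,os,ot,ov,ox,sv,sx,tv,tx
∂2: piv[fhk,hov,htv,htx,jkt,jot,jox,jsx,kos,kox,ksx] rk=11  ker:osx
b_1=(29−8)−11=10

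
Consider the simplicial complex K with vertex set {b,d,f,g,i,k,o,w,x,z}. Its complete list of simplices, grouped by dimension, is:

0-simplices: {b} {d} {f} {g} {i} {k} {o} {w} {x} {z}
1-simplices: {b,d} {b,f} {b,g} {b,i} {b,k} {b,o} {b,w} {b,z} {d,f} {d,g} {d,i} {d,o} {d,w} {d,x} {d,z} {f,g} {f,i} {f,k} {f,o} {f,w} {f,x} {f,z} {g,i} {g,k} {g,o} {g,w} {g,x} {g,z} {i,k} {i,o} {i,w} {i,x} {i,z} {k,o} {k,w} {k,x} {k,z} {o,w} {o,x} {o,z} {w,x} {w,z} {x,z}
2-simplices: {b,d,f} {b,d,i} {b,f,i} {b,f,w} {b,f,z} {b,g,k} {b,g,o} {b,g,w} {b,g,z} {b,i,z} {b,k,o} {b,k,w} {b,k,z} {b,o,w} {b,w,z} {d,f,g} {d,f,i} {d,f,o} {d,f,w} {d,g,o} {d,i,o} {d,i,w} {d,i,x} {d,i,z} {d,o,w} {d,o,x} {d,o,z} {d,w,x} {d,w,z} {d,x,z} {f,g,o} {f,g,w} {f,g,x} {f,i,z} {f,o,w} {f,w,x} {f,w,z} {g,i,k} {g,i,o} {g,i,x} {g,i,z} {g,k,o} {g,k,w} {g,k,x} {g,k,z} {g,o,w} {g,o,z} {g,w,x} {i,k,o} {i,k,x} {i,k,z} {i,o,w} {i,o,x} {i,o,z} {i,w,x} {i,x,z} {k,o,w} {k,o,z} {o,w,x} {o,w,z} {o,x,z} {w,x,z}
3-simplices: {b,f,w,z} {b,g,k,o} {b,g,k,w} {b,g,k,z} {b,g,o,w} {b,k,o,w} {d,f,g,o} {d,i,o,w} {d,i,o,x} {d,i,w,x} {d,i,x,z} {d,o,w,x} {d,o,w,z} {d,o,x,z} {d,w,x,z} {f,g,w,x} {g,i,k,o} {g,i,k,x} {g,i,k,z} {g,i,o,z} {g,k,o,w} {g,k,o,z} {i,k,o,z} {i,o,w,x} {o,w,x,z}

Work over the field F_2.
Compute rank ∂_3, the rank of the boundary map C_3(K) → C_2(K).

rank∂_3=21

n_0=10 n_1=43 n_2=62 n_3=25  [Z2]
∂1: piv[bd,bf,bg,bi,bk,bo,bw,bz,dx] rk=9  ker:df,dg,di,do,dw,dz,fg,fi,fk,fo,fw,fx,fz,gi,gk,go,gw,gx,gz,ik,io,iw,ix,iz,ko,kw,kx,kz,ow,ox,oz,wx,wz,xz
∂2: piv[bdf,bdi,bfi,bfw,bfz,bgk,bgo,bgw,bgz,biz,bko,bkw,bkz,bow,bwz,dfg,dfo,dfw,dgo,dio,diw,dix,diz,dow,dox,doz,dwx,dxz,fgx,fwx,gik,gio,gkx] rk=33  ker:dfi,dwz,fgo,fgw,fiz,fow,fwz,gix,giz,gko,gkw,gkz,gow,goz,gwx,iko,ikx,ikz,iow,iox,ioz,iwx,ixz,kow,koz,owx,owz,oxz,wxz
∂3: piv[bfwz,bgko,bgkw,bgkz,bgow,bkow,dfgo,diow,diox,diwx,dixz,dowx,dowz,doxz,dwxz,fgwx,giko,gikx,gikz,gioz,gkoz] rk=21  ker:gkow,ikoz,iowx,owxz
rk∂_3=21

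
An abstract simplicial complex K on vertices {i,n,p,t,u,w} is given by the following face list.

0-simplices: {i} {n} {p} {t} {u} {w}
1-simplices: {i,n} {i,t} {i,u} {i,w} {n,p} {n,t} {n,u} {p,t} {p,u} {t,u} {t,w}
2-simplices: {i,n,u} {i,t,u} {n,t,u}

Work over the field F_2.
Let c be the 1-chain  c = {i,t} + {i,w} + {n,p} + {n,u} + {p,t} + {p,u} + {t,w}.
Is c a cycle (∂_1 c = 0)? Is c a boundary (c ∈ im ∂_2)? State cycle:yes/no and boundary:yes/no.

n_0=6 n_1=11 n_2=3  [Z2]
∂1: piv[in,it,iu,iw,np] rk=5  ker:nt,nu,pt,pu,tu,tw
∂2: piv[inu,itu,ntu] rk=3
∂1c = {p} + {t}

cycle:no boundary:no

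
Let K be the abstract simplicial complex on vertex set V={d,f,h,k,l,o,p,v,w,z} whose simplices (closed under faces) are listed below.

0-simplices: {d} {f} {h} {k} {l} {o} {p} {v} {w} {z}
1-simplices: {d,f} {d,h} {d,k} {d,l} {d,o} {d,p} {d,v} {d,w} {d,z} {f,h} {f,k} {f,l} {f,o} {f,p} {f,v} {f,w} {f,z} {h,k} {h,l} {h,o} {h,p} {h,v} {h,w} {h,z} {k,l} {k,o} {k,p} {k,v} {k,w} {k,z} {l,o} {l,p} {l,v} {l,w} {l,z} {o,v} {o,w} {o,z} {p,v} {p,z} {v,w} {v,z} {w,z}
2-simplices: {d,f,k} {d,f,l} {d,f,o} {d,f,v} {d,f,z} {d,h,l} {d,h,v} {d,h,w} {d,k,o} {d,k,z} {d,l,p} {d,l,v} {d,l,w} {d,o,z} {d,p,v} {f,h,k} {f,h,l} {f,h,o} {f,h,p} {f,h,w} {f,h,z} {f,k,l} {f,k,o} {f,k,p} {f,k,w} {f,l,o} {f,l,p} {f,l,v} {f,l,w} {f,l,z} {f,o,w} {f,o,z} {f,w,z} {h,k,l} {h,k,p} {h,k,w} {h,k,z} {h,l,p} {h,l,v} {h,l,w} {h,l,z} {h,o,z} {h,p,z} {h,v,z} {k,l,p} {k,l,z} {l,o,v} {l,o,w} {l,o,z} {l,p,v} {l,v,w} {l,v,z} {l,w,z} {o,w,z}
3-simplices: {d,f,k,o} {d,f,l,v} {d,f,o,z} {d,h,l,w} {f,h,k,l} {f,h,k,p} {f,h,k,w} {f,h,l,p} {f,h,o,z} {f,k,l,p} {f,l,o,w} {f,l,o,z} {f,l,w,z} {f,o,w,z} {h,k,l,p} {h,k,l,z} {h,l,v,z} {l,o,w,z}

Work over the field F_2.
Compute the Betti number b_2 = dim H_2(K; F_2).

b_2=5

n_0=10 n_1=43 n_2=54 n_3=18  [Z2]
∂1: piv[df,dh,dk,dl,do,dp,dv,dw,dz] rk=9  ker:fh,fk,fl,fo,fp,fv,fw,fz,hk,hl,ho,hp,hv,hw,hz,kl,ko,kp,kv,kw,kz,lo,lp,lv,lw,lz,ov,ow,oz,pv,pz,vw,vz,wz
∂2: piv[dfk,dfl,dfo,dfv,dfz,dhl,dhv,dhw,dko,dkz,dlp,dlv,dlw,doz,dpv,fhk,fhl,fho,fhp,fhw,fhz,fkl,fkp,fkw,flo,flp,flz,fow,fwz,hpz,hvz,lov,lvw] rk=33  ker:fko,flv,flw,foz,hkl,hkp,hkw,hkz,hlp,hlv,hlw,hlz,hoz,klp,klz,low,loz,lpv,lvz,lwz,owz
∂3: piv[dfko,dflv,dfoz,dhlw,fhkl,fhkp,fhkw,fhlp,fhoz,fklp,flow,floz,flwz,fowz,hklz,hlvz] rk=16  ker:hklp,lowz
b_2=(54−33)−16=5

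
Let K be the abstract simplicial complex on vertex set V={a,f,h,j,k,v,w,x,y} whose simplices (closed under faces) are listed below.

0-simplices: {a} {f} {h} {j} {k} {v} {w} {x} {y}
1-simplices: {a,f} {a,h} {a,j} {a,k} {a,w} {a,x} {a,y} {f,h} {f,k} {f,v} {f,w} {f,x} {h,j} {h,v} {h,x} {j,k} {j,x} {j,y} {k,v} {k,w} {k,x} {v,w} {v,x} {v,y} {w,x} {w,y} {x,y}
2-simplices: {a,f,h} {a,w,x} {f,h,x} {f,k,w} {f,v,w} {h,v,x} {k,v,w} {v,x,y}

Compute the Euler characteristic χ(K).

n_0=9 n_1=27 n_2=8
χ=+9−27+8=-10

χ(K)=-10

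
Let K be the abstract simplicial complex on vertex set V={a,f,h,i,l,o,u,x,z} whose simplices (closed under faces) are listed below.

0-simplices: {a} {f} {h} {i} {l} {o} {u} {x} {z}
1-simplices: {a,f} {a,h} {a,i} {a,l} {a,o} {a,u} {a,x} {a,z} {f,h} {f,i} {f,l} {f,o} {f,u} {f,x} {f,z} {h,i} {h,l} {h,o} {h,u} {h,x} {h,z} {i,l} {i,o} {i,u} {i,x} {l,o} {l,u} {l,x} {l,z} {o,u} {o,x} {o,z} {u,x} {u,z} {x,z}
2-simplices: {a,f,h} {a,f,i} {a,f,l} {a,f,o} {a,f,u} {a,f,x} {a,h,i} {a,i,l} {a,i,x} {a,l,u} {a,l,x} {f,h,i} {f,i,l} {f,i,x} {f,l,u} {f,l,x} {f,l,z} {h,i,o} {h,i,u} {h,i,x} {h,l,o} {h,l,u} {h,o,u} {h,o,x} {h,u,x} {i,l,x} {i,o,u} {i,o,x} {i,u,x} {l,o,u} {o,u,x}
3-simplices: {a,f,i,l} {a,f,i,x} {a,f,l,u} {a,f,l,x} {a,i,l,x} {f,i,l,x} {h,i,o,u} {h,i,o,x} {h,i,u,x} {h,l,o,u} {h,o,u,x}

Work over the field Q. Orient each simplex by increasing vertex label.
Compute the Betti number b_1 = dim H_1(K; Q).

b_1=7

n_0=9 n_1=35 n_2=31 n_3=11  [Q]
∂1: piv[af,ah,ai,al,ao,au,ax,az] rk=8  ker:fh,fi,fl,fo,fu,fx,fz,hi,hl,ho,hu,hx,hz,il,io,iu,ix,lo,lu,lx,lz,ou,ox,oz,ux,uz,xz
∂2: piv[afh,afi,afl,afo,afu,afx,ahi,ail,aix,alu,alx,flz,hio,hiu,hix,hlo,hlu,hou,hox,hux] rk=20  ker:fhi,fil,fix,flu,flx,ilx,iou,iox,iux,lou,oux
∂3: piv[afil,afix,aflu,aflx,ailx,hiou,hiox,hiux,hlou,houx] rk=10  ker:filx
b_1=(35−8)−20=7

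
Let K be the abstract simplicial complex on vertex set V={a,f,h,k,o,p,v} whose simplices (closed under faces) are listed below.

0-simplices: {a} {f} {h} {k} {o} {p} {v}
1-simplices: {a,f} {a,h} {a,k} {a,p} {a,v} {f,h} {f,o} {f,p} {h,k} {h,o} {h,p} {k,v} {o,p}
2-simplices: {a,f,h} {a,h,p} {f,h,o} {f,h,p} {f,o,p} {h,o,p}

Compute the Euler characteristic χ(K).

χ(K)=0

n_0=7 n_1=13 n_2=6
χ=+7−13+6=0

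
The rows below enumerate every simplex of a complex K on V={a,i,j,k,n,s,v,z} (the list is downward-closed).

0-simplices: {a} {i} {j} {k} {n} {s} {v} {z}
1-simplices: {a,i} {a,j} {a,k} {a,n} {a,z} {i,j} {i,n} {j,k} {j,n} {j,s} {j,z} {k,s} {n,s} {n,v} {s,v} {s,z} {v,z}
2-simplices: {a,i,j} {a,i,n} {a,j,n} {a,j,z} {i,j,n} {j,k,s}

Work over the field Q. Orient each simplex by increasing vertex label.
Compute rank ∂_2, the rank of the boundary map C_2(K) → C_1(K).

n_0=8 n_1=17 n_2=6  [Q]
∂1: piv[ai,aj,ak,an,az,js,nv] rk=7  ker:ij,in,jk,jn,jz,ks,ns,sv,sz,vz
∂2: piv[aij,ain,ajn,ajz,jks] rk=5  ker:ijn
rk∂_2=5

rank∂_2=5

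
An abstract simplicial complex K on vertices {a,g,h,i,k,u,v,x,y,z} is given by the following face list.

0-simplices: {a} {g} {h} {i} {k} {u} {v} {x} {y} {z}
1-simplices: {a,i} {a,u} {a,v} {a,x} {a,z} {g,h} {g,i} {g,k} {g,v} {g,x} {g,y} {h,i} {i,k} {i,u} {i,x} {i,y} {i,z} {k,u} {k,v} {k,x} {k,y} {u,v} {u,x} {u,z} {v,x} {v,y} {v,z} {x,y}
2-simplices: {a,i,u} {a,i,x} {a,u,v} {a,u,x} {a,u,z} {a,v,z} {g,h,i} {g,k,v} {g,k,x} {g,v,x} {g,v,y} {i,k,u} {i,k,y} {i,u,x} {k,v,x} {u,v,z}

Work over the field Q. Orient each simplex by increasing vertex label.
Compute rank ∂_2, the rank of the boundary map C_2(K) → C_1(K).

rank∂_2=13

n_0=10 n_1=28 n_2=16  [Q]
∂1: piv[ai,au,av,ax,az,gh,gi,gk,gy] rk=9  ker:gv,gx,hi,ik,iu,ix,iy,iz,ku,kv,kx,ky,uv,ux,uz,vx,vy,vz,xy
∂2: piv[aiu,aix,auv,aux,auz,avz,ghi,gkv,gkx,gvx,gvy,iku,iky] rk=13  ker:iux,kvx,uvz
rk∂_2=13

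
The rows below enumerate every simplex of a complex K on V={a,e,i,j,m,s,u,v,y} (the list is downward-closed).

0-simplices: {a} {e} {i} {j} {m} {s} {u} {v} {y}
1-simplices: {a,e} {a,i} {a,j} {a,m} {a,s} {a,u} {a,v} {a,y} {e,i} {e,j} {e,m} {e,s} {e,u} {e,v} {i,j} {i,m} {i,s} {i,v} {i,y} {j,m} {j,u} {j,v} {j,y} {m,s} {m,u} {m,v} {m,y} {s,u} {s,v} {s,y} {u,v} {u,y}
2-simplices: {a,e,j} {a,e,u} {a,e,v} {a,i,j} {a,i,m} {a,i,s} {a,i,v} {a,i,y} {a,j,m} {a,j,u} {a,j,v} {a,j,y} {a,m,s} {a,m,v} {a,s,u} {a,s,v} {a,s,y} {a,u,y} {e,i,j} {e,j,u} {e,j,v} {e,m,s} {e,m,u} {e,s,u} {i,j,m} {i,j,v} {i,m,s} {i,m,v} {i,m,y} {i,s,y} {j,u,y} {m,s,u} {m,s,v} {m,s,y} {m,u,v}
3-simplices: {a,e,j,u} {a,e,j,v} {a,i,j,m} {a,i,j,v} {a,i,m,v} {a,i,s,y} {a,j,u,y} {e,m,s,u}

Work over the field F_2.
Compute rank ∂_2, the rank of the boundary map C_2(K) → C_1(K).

rank∂_2=24

n_0=9 n_1=32 n_2=35 n_3=8  [Z2]
∂1: piv[ae,ai,aj,am,as,au,av,ay] rk=8  ker:ei,ej,em,es,eu,ev,ij,im,is,iv,iy,jm,ju,jv,jy,ms,mu,mv,my,su,sv,sy,uv,uy
∂2: piv[aej,aeu,aev,aij,aim,ais,aiv,aiy,ajm,aju,ajv,ajy,ams,amv,asu,asv,asy,auy,eij,ems,emu,esu,imy,muv] rk=24  ker:eju,ejv,ijm,ijv,ims,imv,isy,juy,msu,msv,msy
∂3: piv[aeju,aejv,aijm,aijv,aimv,aisy,ajuy,emsu] rk=8
rk∂_2=24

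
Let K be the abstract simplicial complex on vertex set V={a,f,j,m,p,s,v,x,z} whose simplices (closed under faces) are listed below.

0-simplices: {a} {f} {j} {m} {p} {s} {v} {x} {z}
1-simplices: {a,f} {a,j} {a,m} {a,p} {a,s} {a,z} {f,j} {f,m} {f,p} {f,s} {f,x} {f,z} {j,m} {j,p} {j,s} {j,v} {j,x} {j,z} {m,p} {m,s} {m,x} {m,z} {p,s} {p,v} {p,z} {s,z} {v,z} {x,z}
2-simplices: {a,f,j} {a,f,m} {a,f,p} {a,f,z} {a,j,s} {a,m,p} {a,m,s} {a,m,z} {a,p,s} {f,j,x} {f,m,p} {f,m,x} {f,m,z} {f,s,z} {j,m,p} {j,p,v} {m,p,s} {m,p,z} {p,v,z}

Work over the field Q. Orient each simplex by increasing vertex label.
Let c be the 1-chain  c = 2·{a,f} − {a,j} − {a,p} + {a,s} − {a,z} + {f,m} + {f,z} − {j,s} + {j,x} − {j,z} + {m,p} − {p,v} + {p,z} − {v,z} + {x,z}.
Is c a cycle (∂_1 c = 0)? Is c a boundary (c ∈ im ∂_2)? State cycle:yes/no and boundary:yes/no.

n_0=9 n_1=28 n_2=19  [Q]
∂1: piv[af,aj,am,ap,as,az,fx,jv] rk=8  ker:fj,fm,fp,fs,fz,jm,jp,js,jx,jz,mp,ms,mx,mz,ps,pv,pz,sz,vz,xz
∂2: piv[afj,afm,afp,afz,ajs,amp,ams,amz,aps,fjx,fmx,fsz,jmp,jpv,mpz,pvz] rk=16  ker:fmp,fmz,mps
∂1c = 0
c vs im∂2: residual ≠ 0 ⇒ not boundary

cycle:yes boundary:no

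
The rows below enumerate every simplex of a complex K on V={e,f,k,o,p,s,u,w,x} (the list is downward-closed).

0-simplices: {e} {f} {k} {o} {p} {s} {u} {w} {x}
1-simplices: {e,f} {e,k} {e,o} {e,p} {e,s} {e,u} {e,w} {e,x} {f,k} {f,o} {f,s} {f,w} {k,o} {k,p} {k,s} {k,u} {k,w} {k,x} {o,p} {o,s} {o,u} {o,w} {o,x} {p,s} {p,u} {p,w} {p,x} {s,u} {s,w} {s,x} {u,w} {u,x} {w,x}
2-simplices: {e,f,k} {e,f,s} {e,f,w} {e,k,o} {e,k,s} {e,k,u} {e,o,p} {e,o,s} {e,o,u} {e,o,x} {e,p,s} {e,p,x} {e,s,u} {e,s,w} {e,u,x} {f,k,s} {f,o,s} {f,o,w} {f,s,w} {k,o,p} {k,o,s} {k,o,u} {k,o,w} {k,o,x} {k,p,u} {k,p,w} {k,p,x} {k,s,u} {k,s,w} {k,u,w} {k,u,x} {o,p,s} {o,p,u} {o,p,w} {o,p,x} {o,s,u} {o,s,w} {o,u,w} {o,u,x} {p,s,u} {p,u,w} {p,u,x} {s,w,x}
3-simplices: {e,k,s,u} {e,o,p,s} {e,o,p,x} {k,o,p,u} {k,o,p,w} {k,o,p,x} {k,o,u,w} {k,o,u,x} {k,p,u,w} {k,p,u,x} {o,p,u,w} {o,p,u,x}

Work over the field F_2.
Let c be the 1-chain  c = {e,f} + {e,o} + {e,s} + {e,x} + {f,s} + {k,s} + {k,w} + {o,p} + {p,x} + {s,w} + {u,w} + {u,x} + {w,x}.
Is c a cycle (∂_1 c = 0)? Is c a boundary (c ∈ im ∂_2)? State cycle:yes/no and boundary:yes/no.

cycle:yes boundary:no

n_0=9 n_1=33 n_2=43 n_3=12  [Z2]
∂1: piv[ef,ek,eo,ep,es,eu,ew,ex] rk=8  ker:fk,fo,fs,fw,ko,kp,ks,ku,kw,kx,op,os,ou,ow,ox,ps,pu,pw,px,su,sw,sx,uw,ux,wx
∂2: piv[efk,efs,efw,eko,eks,eku,eop,eos,eou,eox,eps,epx,esu,esw,eux,fos,fow,kop,kow,kox,kpu,kpw,kuw,swx] rk=24  ker:fks,fsw,kos,kou,kpx,ksu,ksw,kux,ops,opu,opw,opx,osu,osw,ouw,oux,psu,puw,pux
∂3: piv[eksu,eops,eopx,kopu,kopw,kopx,kouw,koux,kpuw,kpux] rk=10  ker:opuw,opux
∂1c = 0
c vs im∂2: residual ≠ 0 ⇒ not boundary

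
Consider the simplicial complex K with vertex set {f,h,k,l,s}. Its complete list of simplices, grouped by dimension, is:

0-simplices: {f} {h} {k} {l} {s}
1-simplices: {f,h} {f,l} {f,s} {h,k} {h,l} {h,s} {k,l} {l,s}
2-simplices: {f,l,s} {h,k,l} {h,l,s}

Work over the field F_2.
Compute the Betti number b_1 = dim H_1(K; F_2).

n_0=5 n_1=8 n_2=3  [Z2]
∂1: piv[fh,fl,fs,hk] rk=4  ker:hl,hs,kl,ls
∂2: piv[fls,hkl,hls] rk=3
b_1=(8−4)−3=1

b_1=1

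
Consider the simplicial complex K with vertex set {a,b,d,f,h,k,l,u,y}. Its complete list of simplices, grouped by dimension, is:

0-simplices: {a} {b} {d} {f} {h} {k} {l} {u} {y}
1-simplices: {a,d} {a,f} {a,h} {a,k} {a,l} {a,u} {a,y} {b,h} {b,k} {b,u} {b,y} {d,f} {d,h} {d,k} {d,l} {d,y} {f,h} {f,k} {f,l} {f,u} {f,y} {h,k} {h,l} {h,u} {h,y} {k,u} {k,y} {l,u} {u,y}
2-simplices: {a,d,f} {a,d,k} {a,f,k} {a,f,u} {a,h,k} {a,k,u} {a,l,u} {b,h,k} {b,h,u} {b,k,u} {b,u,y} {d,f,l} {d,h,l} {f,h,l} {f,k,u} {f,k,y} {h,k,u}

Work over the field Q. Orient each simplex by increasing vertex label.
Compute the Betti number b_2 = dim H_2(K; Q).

n_0=9 n_1=29 n_2=17  [Q]
∂1: piv[ad,af,ah,ak,al,au,ay,bh] rk=8  ker:bk,bu,by,df,dh,dk,dl,dy,fh,fk,fl,fu,fy,hk,hl,hu,hy,ku,ky,lu,uy
∂2: piv[adf,adk,afk,afu,ahk,aku,alu,bhk,bhu,bku,buy,dfl,dhl,fhl,fky] rk=15  ker:fku,hku
b_2=(17−15)−0=2

b_2=2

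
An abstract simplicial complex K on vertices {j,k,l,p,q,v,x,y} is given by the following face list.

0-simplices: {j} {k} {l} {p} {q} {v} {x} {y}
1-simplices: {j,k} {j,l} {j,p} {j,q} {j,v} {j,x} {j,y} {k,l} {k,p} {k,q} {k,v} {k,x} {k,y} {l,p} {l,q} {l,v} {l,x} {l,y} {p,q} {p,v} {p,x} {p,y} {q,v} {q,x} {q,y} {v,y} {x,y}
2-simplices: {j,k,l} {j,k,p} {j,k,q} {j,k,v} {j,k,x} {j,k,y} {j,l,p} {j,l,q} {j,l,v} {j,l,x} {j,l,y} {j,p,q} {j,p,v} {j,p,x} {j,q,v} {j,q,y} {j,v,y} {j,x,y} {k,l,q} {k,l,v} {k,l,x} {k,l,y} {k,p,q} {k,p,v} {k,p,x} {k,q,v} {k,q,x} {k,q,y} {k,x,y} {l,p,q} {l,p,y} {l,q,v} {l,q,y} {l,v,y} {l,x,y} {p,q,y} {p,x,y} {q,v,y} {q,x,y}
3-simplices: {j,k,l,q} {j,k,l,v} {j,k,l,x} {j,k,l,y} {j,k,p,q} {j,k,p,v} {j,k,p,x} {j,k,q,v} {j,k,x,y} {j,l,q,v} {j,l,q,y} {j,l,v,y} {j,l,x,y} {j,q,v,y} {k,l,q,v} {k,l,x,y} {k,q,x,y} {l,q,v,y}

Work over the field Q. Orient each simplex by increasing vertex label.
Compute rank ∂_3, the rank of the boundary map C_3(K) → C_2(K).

n_0=8 n_1=27 n_2=39 n_3=18  [Q]
∂1: piv[jk,jl,jp,jq,jv,jx,jy] rk=7  ker:kl,kp,kq,kv,kx,ky,lp,lq,lv,lx,ly,pq,pv,px,py,qv,qx,qy,vy,xy
∂2: piv[jkl,jkp,jkq,jkv,jkx,jky,jlp,jlq,jlv,jlx,jly,jpq,jpv,jpx,jqv,jqy,jvy,jxy,kqx,lpy] rk=20  ker:klq,klv,klx,kly,kpq,kpv,kpx,kqv,kqy,kxy,lpq,lqv,lqy,lvy,lxy,pqy,pxy,qvy,qxy
∂3: piv[jklq,jklv,jklx,jkly,jkpq,jkpv,jkpx,jkqv,jkxy,jlqv,jlqy,jlvy,jlxy,jqvy,kqxy] rk=15  ker:klqv,klxy,lqvy
rk∂_3=15

rank∂_3=15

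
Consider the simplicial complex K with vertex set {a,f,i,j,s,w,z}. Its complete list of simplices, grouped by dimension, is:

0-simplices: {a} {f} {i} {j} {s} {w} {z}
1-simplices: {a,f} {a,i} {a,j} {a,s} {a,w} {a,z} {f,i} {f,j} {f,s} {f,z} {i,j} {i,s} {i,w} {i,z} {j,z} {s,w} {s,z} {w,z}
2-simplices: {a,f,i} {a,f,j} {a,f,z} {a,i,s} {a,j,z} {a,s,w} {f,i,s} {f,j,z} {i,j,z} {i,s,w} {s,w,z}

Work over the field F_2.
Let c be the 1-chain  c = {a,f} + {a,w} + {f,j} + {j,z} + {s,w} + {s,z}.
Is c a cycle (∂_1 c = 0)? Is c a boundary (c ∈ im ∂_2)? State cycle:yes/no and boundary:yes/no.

n_0=7 n_1=18 n_2=11  [Z2]
∂1: piv[af,ai,aj,as,aw,az] rk=6  ker:fi,fj,fs,fz,ij,is,iw,iz,jz,sw,sz,wz
∂2: piv[afi,afj,afz,ais,ajz,asw,fis,ijz,isw,swz] rk=10  ker:fjz
∂1c = 0
c vs im∂2: residual ≠ 0 ⇒ not boundary

cycle:yes boundary:no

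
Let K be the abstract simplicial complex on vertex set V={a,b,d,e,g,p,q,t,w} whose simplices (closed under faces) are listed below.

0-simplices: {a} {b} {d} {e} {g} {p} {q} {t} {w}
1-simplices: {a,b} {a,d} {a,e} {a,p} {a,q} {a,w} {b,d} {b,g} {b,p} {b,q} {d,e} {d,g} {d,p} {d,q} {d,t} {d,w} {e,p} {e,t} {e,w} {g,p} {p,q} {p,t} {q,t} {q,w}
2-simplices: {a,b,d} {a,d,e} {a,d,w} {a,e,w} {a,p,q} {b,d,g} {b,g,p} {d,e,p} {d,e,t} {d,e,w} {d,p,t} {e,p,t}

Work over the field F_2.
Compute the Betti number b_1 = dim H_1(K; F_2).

b_1=6

n_0=9 n_1=24 n_2=12  [Z2]
∂1: piv[ab,ad,ae,ap,aq,aw,bg,dt] rk=8  ker:bd,bp,bq,de,dg,dp,dq,dw,ep,et,ew,gp,pq,pt,qt,qw
∂2: piv[abd,ade,adw,aew,apq,bdg,bgp,dep,det,dpt] rk=10  ker:dew,ept
b_1=(24−8)−10=6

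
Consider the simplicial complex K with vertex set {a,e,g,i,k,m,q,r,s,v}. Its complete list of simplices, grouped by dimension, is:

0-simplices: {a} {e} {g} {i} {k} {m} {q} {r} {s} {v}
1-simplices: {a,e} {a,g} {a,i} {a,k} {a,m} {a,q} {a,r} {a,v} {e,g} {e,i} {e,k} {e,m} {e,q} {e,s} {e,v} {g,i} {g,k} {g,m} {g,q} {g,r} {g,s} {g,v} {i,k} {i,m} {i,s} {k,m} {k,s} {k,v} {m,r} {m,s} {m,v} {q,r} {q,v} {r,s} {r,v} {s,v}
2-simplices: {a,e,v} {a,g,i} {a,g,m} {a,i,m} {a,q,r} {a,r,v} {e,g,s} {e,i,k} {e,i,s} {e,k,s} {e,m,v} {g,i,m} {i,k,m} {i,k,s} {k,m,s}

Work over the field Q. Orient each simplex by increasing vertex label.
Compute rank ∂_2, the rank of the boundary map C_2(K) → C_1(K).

n_0=10 n_1=36 n_2=15  [Q]
∂1: piv[ae,ag,ai,ak,am,aq,ar,av,es] rk=9  ker:eg,ei,ek,em,eq,ev,gi,gk,gm,gq,gr,gs,gv,ik,im,is,km,ks,kv,mr,ms,mv,qr,qv,rs,rv,sv
∂2: piv[aev,agi,agm,aim,aqr,arv,egs,eik,eis,eks,emv,ikm,kms] rk=13  ker:gim,iks
rk∂_2=13

rank∂_2=13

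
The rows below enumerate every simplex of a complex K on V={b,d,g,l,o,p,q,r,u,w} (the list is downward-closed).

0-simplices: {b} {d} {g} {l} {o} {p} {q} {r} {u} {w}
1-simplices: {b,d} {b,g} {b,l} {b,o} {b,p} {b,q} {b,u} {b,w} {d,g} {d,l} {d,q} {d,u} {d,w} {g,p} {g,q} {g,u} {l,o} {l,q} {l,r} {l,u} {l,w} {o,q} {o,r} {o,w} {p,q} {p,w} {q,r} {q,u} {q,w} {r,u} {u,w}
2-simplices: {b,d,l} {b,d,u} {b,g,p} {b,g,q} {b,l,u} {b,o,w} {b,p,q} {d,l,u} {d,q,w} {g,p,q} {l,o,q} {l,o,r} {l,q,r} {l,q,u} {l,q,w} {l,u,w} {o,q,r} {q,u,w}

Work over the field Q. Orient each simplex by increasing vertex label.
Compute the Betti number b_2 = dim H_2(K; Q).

b_2=4

n_0=10 n_1=31 n_2=18  [Q]
∂1: piv[bd,bg,bl,bo,bp,bq,bu,bw,lr] rk=9  ker:dg,dl,dq,du,dw,gp,gq,gu,lo,lq,lu,lw,oq,or,ow,pq,pw,qr,qu,qw,ru,uw
∂2: piv[bdl,bdu,bgp,bgq,blu,bow,bpq,dqw,loq,lor,lqr,lqu,lqw,luw] rk=14  ker:dlu,gpq,oqr,quw
b_2=(18−14)−0=4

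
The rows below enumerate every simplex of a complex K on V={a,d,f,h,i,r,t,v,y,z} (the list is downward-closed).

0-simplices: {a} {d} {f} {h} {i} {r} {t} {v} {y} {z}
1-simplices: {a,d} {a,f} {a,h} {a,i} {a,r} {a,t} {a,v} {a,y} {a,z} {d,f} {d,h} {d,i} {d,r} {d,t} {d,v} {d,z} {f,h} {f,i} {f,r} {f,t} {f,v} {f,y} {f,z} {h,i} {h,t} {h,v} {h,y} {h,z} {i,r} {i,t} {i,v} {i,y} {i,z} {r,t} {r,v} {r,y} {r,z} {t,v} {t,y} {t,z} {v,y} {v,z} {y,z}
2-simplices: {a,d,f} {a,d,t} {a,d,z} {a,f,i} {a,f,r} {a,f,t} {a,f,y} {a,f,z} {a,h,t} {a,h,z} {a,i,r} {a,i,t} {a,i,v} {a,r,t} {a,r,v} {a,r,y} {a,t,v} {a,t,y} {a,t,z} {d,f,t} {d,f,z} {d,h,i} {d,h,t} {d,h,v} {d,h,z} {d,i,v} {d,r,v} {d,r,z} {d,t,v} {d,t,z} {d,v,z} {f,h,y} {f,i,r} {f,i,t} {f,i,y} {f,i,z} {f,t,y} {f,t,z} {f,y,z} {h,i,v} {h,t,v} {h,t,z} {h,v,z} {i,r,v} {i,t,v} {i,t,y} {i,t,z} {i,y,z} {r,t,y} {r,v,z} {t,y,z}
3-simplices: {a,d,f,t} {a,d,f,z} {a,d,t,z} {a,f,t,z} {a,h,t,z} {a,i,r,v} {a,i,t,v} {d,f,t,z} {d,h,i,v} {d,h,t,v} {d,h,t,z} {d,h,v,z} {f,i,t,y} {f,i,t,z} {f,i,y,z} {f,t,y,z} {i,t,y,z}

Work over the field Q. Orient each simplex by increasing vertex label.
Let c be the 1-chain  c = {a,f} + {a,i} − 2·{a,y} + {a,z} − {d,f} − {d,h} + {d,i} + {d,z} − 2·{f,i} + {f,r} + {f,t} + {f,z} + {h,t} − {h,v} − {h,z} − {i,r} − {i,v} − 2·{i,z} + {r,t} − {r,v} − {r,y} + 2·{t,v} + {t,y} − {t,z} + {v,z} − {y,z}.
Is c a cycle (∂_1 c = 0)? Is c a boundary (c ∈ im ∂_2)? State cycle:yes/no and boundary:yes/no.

n_0=10 n_1=43 n_2=51 n_3=17  [Q]
∂1: piv[ad,af,ah,ai,ar,at,av,ay,az] rk=9  ker:df,dh,di,dr,dt,dv,dz,fh,fi,fr,ft,fv,fy,fz,hi,ht,hv,hy,hz,ir,it,iv,iy,iz,rt,rv,ry,rz,tv,ty,tz,vy,vz,yz
∂2: piv[adf,adt,adz,afi,afr,aft,afy,afz,aht,ahz,air,ait,aiv,art,arv,ary,atv,aty,atz,dhi,dht,dhv,div,drv,drz,dtv,dvz,fhy,fiy,fiz,fyz] rk=31  ker:dft,dfz,dhz,dtz,fir,fit,fty,ftz,hiv,htv,htz,hvz,irv,itv,ity,itz,iyz,rty,rvz,tyz
∂3: piv[adft,adfz,adtz,aftz,ahtz,airv,aitv,dhiv,dhtv,dhtz,dhvz,fity,fitz,fiyz,ftyz] rk=15  ker:dftz,ityz
∂1c = −{a} − {f} + 4·{i} + {r} + {t} − 2·{v} − {y} − {z}

cycle:no boundary:no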